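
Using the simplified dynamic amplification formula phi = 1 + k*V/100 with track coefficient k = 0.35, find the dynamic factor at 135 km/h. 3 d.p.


phi = 1 + k * V / 100
phi = 1 + 0.35 * 135 / 100
phi = 1 + 0.4725
phi = 1.473

1.473


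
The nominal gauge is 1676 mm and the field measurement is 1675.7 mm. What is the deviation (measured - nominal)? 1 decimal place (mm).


Deviation = measured - nominal
Deviation = 1675.7 - 1676
Deviation = -0.3 mm

-0.3


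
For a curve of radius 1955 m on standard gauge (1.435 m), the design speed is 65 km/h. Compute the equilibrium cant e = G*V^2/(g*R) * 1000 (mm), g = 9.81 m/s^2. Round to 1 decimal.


Convert speed: V = 65 / 3.6 = 18.0556 m/s
Apply formula: e = 1.435 * 18.0556^2 / (9.81 * 1955)
e = 1.435 * 326.0031 / 19178.55
e = 0.024393 m = 24.4 mm

24.4


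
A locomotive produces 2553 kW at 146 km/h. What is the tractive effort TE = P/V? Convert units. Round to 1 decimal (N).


Convert: P = 2553 kW = 2553000 W
V = 146 / 3.6 = 40.5556 m/s
TE = 2553000 / 40.5556
TE = 62950.7 N

62950.7


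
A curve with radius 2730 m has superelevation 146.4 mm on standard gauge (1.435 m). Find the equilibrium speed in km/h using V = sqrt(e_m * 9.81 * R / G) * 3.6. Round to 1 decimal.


Convert cant: e = 146.4 mm = 0.1464 m
V_ms = sqrt(0.1464 * 9.81 * 2730 / 1.435)
V_ms = sqrt(2732.252488) = 52.271 m/s
V = 52.271 * 3.6 = 188.2 km/h

188.2


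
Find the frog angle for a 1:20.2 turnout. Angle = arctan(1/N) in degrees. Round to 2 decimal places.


1/N = 1/20.2 = 0.049505
angle = arctan(0.049505) = 0.049465 rad
angle = 0.049465 * 180/pi = 2.83 degrees

2.83


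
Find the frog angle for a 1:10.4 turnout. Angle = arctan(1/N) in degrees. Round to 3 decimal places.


1/N = 1/10.4 = 0.096154
angle = arctan(0.096154) = 0.095859 rad
angle = 0.095859 * 180/pi = 5.492 degrees

5.492


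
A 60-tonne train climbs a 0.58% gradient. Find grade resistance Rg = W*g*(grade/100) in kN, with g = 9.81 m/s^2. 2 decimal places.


Rg = W * 9.81 * grade / 100
Rg = 60 * 9.81 * 0.58 / 100
Rg = 588.6 * 0.0058
Rg = 3.41 kN

3.41


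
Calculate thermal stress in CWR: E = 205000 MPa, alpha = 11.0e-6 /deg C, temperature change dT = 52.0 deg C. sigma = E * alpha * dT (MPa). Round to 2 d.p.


sigma = E * alpha * dT
sigma = 205000 * 11.0e-6 * 52.0
sigma = 2.255 * 52.0
sigma = 117.26 MPa

117.26


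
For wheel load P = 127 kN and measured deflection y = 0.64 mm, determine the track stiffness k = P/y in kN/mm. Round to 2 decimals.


Track stiffness k = P / y
k = 127 / 0.64
k = 198.44 kN/mm

198.44


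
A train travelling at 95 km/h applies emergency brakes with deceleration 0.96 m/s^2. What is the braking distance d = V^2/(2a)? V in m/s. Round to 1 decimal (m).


Convert speed: V = 95 / 3.6 = 26.3889 m/s
V^2 = 696.3735
d = 696.3735 / (2 * 0.96)
d = 696.3735 / 1.92
d = 362.7 m

362.7


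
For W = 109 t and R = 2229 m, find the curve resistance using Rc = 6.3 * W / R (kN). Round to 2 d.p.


Rc = 6.3 * W / R
Rc = 6.3 * 109 / 2229
Rc = 686.7 / 2229
Rc = 0.31 kN

0.31


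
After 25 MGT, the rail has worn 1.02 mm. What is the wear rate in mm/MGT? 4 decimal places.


Wear rate = total wear / cumulative tonnage
Rate = 1.02 / 25
Rate = 0.0408 mm/MGT

0.0408


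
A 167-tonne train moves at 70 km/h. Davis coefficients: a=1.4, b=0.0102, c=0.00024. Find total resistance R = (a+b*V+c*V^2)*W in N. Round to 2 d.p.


b*V = 0.0102 * 70 = 0.714
c*V^2 = 0.00024 * 4900 = 1.176
R_per_t = 1.4 + 0.714 + 1.176 = 3.29 N/t
R_total = 3.29 * 167 = 549.43 N

549.43


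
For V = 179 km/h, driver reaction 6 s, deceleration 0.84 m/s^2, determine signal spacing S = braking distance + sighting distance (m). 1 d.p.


V = 179 / 3.6 = 49.7222 m/s
Braking distance = 49.7222^2 / (2*0.84) = 1471.6068 m
Sighting distance = 49.7222 * 6 = 298.3333 m
S = 1471.6068 + 298.3333 = 1769.9 m

1769.9


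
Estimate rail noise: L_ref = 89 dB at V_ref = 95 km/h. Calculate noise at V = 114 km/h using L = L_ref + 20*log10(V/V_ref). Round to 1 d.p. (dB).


V/V_ref = 114 / 95 = 1.2
log10(1.2) = 0.079181
20 * 0.079181 = 1.5836
L = 89 + 1.5836 = 90.6 dB

90.6


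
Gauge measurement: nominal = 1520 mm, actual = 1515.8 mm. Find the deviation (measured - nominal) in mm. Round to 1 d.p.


Deviation = measured - nominal
Deviation = 1515.8 - 1520
Deviation = -4.2 mm

-4.2


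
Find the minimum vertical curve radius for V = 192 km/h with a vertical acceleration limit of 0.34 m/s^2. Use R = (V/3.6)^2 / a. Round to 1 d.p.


Convert speed: V = 192 / 3.6 = 53.3333 m/s
V^2 = 2844.4444 m^2/s^2
R_v = 2844.4444 / 0.34
R_v = 8366.0 m

8366.0


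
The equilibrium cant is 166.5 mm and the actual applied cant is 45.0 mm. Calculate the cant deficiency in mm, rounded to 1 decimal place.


Cant deficiency = equilibrium cant - actual cant
CD = 166.5 - 45.0
CD = 121.5 mm

121.5


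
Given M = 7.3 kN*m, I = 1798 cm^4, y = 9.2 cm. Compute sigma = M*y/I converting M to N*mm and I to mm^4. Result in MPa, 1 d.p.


Convert units:
M = 7.3 kN*m = 7300000 N*mm
y = 9.2 cm = 92 mm
I = 1798 cm^4 = 17980000 mm^4
sigma = 7300000 * 92 / 17980000
sigma = 37.4 MPa

37.4


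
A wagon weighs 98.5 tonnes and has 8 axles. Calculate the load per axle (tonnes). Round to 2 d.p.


Load per axle = total weight / number of axles
Load = 98.5 / 8
Load = 12.31 tonnes

12.31


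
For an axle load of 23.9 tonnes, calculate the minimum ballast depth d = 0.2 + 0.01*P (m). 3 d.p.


d = 0.2 + 0.01 * 23.9
d = 0.2 + 0.239
d = 0.439 m

0.439


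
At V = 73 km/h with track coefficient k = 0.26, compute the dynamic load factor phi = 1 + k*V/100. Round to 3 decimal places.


phi = 1 + k * V / 100
phi = 1 + 0.26 * 73 / 100
phi = 1 + 0.1898
phi = 1.190

1.190


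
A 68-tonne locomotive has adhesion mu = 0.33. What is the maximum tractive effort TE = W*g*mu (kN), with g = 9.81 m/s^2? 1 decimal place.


TE_max = W * g * mu
TE_max = 68 * 9.81 * 0.33
TE_max = 667.08 * 0.33
TE_max = 220.1 kN

220.1


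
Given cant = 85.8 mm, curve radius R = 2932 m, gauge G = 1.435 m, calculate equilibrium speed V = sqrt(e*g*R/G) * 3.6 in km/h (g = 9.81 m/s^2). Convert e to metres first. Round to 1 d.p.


Convert cant: e = 85.8 mm = 0.0858 m
V_ms = sqrt(0.0858 * 9.81 * 2932 / 1.435)
V_ms = sqrt(1719.762046) = 41.47 m/s
V = 41.47 * 3.6 = 149.3 km/h

149.3


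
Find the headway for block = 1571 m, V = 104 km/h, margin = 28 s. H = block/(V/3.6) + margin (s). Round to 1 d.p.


V = 104 / 3.6 = 28.8889 m/s
Block traversal time = 1571 / 28.8889 = 54.3808 s
Headway = 54.3808 + 28
Headway = 82.4 s

82.4


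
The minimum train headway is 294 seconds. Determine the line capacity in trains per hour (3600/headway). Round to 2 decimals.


Capacity = 3600 / headway
Capacity = 3600 / 294
Capacity = 12.24 trains/hour

12.24


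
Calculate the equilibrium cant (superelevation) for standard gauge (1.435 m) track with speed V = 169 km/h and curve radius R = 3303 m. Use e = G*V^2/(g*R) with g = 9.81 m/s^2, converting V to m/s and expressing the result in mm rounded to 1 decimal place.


Convert speed: V = 169 / 3.6 = 46.9444 m/s
Apply formula: e = 1.435 * 46.9444^2 / (9.81 * 3303)
e = 1.435 * 2203.7809 / 32402.43
e = 0.097598 m = 97.6 mm

97.6


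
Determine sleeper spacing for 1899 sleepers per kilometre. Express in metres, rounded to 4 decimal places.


Spacing = 1000 m / number of sleepers
Spacing = 1000 / 1899
Spacing = 0.5266 m

0.5266


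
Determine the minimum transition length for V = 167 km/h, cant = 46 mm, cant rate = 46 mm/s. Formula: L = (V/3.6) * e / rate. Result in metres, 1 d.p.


Convert speed: V = 167 / 3.6 = 46.3889 m/s
L = 46.3889 * 46 / 46
L = 2133.8889 / 46
L = 46.4 m

46.4


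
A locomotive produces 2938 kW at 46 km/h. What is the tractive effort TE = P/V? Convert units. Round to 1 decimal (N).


Convert: P = 2938 kW = 2938000 W
V = 46 / 3.6 = 12.7778 m/s
TE = 2938000 / 12.7778
TE = 229930.4 N

229930.4


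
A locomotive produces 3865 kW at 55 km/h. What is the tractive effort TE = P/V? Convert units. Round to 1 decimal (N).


Convert: P = 3865 kW = 3865000 W
V = 55 / 3.6 = 15.2778 m/s
TE = 3865000 / 15.2778
TE = 252981.8 N

252981.8


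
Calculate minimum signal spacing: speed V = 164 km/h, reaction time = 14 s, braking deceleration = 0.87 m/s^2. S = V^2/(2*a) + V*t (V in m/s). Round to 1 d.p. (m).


V = 164 / 3.6 = 45.5556 m/s
Braking distance = 45.5556^2 / (2*0.87) = 1192.7061 m
Sighting distance = 45.5556 * 14 = 637.7778 m
S = 1192.7061 + 637.7778 = 1830.5 m

1830.5


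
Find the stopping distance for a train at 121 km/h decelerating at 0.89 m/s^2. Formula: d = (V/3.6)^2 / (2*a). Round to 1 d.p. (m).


Convert speed: V = 121 / 3.6 = 33.6111 m/s
V^2 = 1129.7068
d = 1129.7068 / (2 * 0.89)
d = 1129.7068 / 1.78
d = 634.7 m

634.7


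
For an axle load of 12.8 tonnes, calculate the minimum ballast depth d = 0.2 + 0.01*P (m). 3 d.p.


d = 0.2 + 0.01 * 12.8
d = 0.2 + 0.128
d = 0.328 m

0.328


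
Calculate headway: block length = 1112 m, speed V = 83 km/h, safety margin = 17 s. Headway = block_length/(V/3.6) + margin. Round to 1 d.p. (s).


V = 83 / 3.6 = 23.0556 m/s
Block traversal time = 1112 / 23.0556 = 48.2313 s
Headway = 48.2313 + 17
Headway = 65.2 s

65.2


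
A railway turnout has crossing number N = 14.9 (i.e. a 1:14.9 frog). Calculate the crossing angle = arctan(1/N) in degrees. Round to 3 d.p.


1/N = 1/14.9 = 0.067114
angle = arctan(0.067114) = 0.067014 rad
angle = 0.067014 * 180/pi = 3.840 degrees

3.840


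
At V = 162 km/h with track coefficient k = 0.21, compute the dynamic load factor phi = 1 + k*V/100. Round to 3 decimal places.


phi = 1 + k * V / 100
phi = 1 + 0.21 * 162 / 100
phi = 1 + 0.3402
phi = 1.340

1.340


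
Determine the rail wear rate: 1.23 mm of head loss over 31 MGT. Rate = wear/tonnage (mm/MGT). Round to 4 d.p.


Wear rate = total wear / cumulative tonnage
Rate = 1.23 / 31
Rate = 0.0397 mm/MGT

0.0397


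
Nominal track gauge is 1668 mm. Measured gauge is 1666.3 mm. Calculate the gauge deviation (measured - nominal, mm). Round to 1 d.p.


Deviation = measured - nominal
Deviation = 1666.3 - 1668
Deviation = -1.7 mm

-1.7


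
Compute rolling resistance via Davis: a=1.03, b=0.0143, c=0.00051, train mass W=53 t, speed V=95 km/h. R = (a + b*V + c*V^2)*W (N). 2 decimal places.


b*V = 0.0143 * 95 = 1.3585
c*V^2 = 0.00051 * 9025 = 4.60275
R_per_t = 1.03 + 1.3585 + 4.60275 = 6.99125 N/t
R_total = 6.99125 * 53 = 370.54 N

370.54


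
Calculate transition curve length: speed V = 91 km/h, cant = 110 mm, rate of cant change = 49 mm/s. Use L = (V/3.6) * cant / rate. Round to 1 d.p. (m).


Convert speed: V = 91 / 3.6 = 25.2778 m/s
L = 25.2778 * 110 / 49
L = 2780.5556 / 49
L = 56.7 m

56.7


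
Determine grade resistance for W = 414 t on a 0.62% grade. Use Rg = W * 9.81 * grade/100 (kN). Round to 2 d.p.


Rg = W * 9.81 * grade / 100
Rg = 414 * 9.81 * 0.62 / 100
Rg = 4061.34 * 0.0062
Rg = 25.18 kN

25.18


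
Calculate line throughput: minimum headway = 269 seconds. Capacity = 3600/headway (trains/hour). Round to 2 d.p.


Capacity = 3600 / headway
Capacity = 3600 / 269
Capacity = 13.38 trains/hour

13.38


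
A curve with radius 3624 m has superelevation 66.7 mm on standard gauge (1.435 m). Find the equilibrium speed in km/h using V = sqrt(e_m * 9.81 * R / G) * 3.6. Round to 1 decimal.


Convert cant: e = 66.7 mm = 0.0667 m
V_ms = sqrt(0.0667 * 9.81 * 3624 / 1.435)
V_ms = sqrt(1652.460661) = 40.6505 m/s
V = 40.6505 * 3.6 = 146.3 km/h

146.3


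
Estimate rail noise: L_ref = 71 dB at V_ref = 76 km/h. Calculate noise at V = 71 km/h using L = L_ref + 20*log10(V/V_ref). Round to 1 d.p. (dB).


V/V_ref = 71 / 76 = 0.934211
log10(0.934211) = -0.029555
20 * -0.029555 = -0.5911
L = 71 + -0.5911 = 70.4 dB

70.4


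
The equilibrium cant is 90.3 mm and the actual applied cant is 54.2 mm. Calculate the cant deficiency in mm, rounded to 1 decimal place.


Cant deficiency = equilibrium cant - actual cant
CD = 90.3 - 54.2
CD = 36.1 mm

36.1


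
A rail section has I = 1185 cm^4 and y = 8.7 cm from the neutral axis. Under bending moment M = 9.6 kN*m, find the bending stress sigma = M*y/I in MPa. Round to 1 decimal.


Convert units:
M = 9.6 kN*m = 9600000 N*mm
y = 8.7 cm = 87 mm
I = 1185 cm^4 = 11850000 mm^4
sigma = 9600000 * 87 / 11850000
sigma = 70.5 MPa

70.5


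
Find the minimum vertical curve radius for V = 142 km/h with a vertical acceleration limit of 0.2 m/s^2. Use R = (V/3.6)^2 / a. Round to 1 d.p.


Convert speed: V = 142 / 3.6 = 39.4444 m/s
V^2 = 1555.8642 m^2/s^2
R_v = 1555.8642 / 0.2
R_v = 7779.3 m

7779.3


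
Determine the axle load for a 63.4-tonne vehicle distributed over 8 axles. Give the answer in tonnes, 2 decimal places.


Load per axle = total weight / number of axles
Load = 63.4 / 8
Load = 7.93 tonnes

7.93


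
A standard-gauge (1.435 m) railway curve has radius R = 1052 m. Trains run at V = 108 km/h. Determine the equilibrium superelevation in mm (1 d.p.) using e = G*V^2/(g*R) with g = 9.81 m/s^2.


Convert speed: V = 108 / 3.6 = 30.0 m/s
Apply formula: e = 1.435 * 30.0^2 / (9.81 * 1052)
e = 1.435 * 900.0 / 10320.12
e = 0.125144 m = 125.1 mm

125.1


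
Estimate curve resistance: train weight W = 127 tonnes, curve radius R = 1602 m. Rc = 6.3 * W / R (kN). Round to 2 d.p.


Rc = 6.3 * W / R
Rc = 6.3 * 127 / 1602
Rc = 800.1 / 1602
Rc = 0.50 kN

0.50


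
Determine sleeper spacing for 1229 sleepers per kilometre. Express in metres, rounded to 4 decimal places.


Spacing = 1000 m / number of sleepers
Spacing = 1000 / 1229
Spacing = 0.8137 m

0.8137


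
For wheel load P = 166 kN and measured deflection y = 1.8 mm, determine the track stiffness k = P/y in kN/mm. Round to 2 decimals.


Track stiffness k = P / y
k = 166 / 1.8
k = 92.22 kN/mm

92.22


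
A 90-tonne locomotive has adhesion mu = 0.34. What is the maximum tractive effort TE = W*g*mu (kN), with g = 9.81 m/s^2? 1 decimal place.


TE_max = W * g * mu
TE_max = 90 * 9.81 * 0.34
TE_max = 882.9 * 0.34
TE_max = 300.2 kN

300.2


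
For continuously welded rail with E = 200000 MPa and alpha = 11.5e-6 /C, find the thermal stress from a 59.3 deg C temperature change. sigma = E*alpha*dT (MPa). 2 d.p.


sigma = E * alpha * dT
sigma = 200000 * 11.5e-6 * 59.3
sigma = 2.3 * 59.3
sigma = 136.39 MPa

136.39


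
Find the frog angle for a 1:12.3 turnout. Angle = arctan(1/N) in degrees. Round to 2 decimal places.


1/N = 1/12.3 = 0.081301
angle = arctan(0.081301) = 0.081122 rad
angle = 0.081122 * 180/pi = 4.65 degrees

4.65


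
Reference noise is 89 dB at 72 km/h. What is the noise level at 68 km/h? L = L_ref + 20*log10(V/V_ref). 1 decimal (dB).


V/V_ref = 68 / 72 = 0.944444
log10(0.944444) = -0.024824
20 * -0.024824 = -0.4965
L = 89 + -0.4965 = 88.5 dB

88.5


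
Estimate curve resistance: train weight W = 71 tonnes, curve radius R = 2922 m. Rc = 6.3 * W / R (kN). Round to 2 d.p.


Rc = 6.3 * W / R
Rc = 6.3 * 71 / 2922
Rc = 447.3 / 2922
Rc = 0.15 kN

0.15


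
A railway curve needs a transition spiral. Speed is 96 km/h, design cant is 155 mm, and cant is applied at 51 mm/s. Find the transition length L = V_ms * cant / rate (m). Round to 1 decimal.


Convert speed: V = 96 / 3.6 = 26.6667 m/s
L = 26.6667 * 155 / 51
L = 4133.3333 / 51
L = 81.0 m

81.0


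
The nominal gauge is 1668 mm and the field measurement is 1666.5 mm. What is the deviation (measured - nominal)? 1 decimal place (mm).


Deviation = measured - nominal
Deviation = 1666.5 - 1668
Deviation = -1.5 mm

-1.5


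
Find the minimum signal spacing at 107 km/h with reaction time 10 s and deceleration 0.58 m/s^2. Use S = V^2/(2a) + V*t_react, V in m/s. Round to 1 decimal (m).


V = 107 / 3.6 = 29.7222 m/s
Braking distance = 29.7222^2 / (2*0.58) = 761.5608 m
Sighting distance = 29.7222 * 10 = 297.2222 m
S = 761.5608 + 297.2222 = 1058.8 m

1058.8


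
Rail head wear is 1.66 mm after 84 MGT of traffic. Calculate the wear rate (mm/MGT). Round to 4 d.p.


Wear rate = total wear / cumulative tonnage
Rate = 1.66 / 84
Rate = 0.0198 mm/MGT

0.0198


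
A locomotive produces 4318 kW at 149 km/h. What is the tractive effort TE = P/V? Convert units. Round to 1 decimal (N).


Convert: P = 4318 kW = 4318000 W
V = 149 / 3.6 = 41.3889 m/s
TE = 4318000 / 41.3889
TE = 104327.5 N

104327.5


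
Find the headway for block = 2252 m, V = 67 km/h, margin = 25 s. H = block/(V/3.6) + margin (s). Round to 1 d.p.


V = 67 / 3.6 = 18.6111 m/s
Block traversal time = 2252 / 18.6111 = 121.003 s
Headway = 121.003 + 25
Headway = 146.0 s

146.0


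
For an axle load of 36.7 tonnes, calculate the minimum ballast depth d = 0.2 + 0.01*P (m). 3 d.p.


d = 0.2 + 0.01 * 36.7
d = 0.2 + 0.367
d = 0.567 m

0.567


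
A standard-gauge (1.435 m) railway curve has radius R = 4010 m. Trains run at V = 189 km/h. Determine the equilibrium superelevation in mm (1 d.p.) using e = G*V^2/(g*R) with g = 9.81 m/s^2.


Convert speed: V = 189 / 3.6 = 52.5 m/s
Apply formula: e = 1.435 * 52.5^2 / (9.81 * 4010)
e = 1.435 * 2756.25 / 39338.1
e = 0.100544 m = 100.5 mm

100.5


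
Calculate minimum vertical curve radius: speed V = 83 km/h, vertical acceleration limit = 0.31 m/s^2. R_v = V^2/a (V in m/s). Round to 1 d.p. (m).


Convert speed: V = 83 / 3.6 = 23.0556 m/s
V^2 = 531.5586 m^2/s^2
R_v = 531.5586 / 0.31
R_v = 1714.7 m

1714.7


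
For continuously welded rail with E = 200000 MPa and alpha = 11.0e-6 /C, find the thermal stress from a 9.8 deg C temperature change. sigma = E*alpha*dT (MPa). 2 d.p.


sigma = E * alpha * dT
sigma = 200000 * 11.0e-6 * 9.8
sigma = 2.2 * 9.8
sigma = 21.56 MPa

21.56


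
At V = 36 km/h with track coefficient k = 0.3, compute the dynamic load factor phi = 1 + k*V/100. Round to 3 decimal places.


phi = 1 + k * V / 100
phi = 1 + 0.3 * 36 / 100
phi = 1 + 0.108
phi = 1.108

1.108


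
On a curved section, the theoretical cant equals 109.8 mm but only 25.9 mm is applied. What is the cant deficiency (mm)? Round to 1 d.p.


Cant deficiency = equilibrium cant - actual cant
CD = 109.8 - 25.9
CD = 83.9 mm

83.9


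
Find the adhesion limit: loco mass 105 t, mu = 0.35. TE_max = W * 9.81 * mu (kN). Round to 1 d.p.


TE_max = W * g * mu
TE_max = 105 * 9.81 * 0.35
TE_max = 1030.05 * 0.35
TE_max = 360.5 kN

360.5


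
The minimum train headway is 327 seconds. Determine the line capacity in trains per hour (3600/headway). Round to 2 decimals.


Capacity = 3600 / headway
Capacity = 3600 / 327
Capacity = 11.01 trains/hour

11.01


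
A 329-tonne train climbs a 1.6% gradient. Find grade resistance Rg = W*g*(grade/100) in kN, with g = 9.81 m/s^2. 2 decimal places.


Rg = W * 9.81 * grade / 100
Rg = 329 * 9.81 * 1.6 / 100
Rg = 3227.49 * 0.016
Rg = 51.64 kN

51.64


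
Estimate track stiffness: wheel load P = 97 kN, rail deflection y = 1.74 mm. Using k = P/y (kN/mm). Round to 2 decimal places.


Track stiffness k = P / y
k = 97 / 1.74
k = 55.75 kN/mm

55.75


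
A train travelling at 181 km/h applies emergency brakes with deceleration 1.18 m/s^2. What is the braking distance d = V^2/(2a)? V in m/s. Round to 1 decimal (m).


Convert speed: V = 181 / 3.6 = 50.2778 m/s
V^2 = 2527.8549
d = 2527.8549 / (2 * 1.18)
d = 2527.8549 / 2.36
d = 1071.1 m

1071.1


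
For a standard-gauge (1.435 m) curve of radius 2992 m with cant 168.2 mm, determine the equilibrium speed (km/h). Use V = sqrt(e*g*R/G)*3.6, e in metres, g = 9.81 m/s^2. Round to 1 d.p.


Convert cant: e = 168.2 mm = 0.1682 m
V_ms = sqrt(0.1682 * 9.81 * 2992 / 1.435)
V_ms = sqrt(3440.366316) = 58.6546 m/s
V = 58.6546 * 3.6 = 211.2 km/h

211.2


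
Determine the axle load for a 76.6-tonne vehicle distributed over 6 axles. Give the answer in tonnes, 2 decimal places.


Load per axle = total weight / number of axles
Load = 76.6 / 6
Load = 12.77 tonnes

12.77


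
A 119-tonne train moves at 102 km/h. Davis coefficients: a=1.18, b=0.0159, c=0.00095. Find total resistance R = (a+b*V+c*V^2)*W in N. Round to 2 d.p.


b*V = 0.0159 * 102 = 1.6218
c*V^2 = 0.00095 * 10404 = 9.8838
R_per_t = 1.18 + 1.6218 + 9.8838 = 12.6856 N/t
R_total = 12.6856 * 119 = 1509.59 N

1509.59


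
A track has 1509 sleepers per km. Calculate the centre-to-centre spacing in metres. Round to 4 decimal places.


Spacing = 1000 m / number of sleepers
Spacing = 1000 / 1509
Spacing = 0.6627 m

0.6627


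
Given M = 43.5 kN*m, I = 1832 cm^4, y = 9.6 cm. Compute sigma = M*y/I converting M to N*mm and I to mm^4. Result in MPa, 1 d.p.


Convert units:
M = 43.5 kN*m = 43500000 N*mm
y = 9.6 cm = 96 mm
I = 1832 cm^4 = 18320000 mm^4
sigma = 43500000 * 96 / 18320000
sigma = 227.9 MPa

227.9


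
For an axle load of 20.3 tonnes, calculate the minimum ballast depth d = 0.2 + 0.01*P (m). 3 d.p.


d = 0.2 + 0.01 * 20.3
d = 0.2 + 0.203
d = 0.403 m

0.403


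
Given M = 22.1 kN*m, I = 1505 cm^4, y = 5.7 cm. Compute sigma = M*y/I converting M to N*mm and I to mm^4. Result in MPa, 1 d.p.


Convert units:
M = 22.1 kN*m = 22100000 N*mm
y = 5.7 cm = 57 mm
I = 1505 cm^4 = 15050000 mm^4
sigma = 22100000 * 57 / 15050000
sigma = 83.7 MPa

83.7


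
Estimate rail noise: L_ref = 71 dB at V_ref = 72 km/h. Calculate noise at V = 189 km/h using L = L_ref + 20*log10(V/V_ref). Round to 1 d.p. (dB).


V/V_ref = 189 / 72 = 2.625
log10(2.625) = 0.419129
20 * 0.419129 = 8.3826
L = 71 + 8.3826 = 79.4 dB

79.4


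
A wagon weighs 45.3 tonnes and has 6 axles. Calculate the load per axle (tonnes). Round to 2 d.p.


Load per axle = total weight / number of axles
Load = 45.3 / 6
Load = 7.55 tonnes

7.55


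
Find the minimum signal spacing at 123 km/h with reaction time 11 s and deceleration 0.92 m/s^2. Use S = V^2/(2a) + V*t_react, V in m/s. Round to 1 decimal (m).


V = 123 / 3.6 = 34.1667 m/s
Braking distance = 34.1667^2 / (2*0.92) = 634.4354 m
Sighting distance = 34.1667 * 11 = 375.8333 m
S = 634.4354 + 375.8333 = 1010.3 m

1010.3


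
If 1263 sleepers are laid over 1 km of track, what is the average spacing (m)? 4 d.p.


Spacing = 1000 m / number of sleepers
Spacing = 1000 / 1263
Spacing = 0.7918 m

0.7918


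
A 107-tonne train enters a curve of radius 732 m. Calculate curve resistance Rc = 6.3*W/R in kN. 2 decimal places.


Rc = 6.3 * W / R
Rc = 6.3 * 107 / 732
Rc = 674.1 / 732
Rc = 0.92 kN

0.92


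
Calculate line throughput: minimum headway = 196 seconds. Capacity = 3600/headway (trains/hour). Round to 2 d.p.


Capacity = 3600 / headway
Capacity = 3600 / 196
Capacity = 18.37 trains/hour

18.37


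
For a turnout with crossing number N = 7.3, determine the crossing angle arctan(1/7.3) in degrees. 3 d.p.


1/N = 1/7.3 = 0.136986
angle = arctan(0.136986) = 0.136139 rad
angle = 0.136139 * 180/pi = 7.800 degrees

7.800


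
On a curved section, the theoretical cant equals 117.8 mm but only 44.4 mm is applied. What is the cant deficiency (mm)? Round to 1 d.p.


Cant deficiency = equilibrium cant - actual cant
CD = 117.8 - 44.4
CD = 73.4 mm

73.4


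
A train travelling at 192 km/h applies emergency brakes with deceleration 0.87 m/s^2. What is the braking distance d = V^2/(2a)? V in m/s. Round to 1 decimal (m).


Convert speed: V = 192 / 3.6 = 53.3333 m/s
V^2 = 2844.4444
d = 2844.4444 / (2 * 0.87)
d = 2844.4444 / 1.74
d = 1634.7 m

1634.7


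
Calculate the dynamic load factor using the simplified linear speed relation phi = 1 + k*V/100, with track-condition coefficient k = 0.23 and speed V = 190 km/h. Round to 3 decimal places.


phi = 1 + k * V / 100
phi = 1 + 0.23 * 190 / 100
phi = 1 + 0.437
phi = 1.437

1.437


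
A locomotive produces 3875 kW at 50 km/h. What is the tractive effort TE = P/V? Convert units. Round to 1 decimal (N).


Convert: P = 3875 kW = 3875000 W
V = 50 / 3.6 = 13.8889 m/s
TE = 3875000 / 13.8889
TE = 279000.0 N

279000.0


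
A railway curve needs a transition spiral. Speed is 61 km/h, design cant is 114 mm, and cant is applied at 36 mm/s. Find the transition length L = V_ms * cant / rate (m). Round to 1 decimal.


Convert speed: V = 61 / 3.6 = 16.9444 m/s
L = 16.9444 * 114 / 36
L = 1931.6667 / 36
L = 53.7 m

53.7


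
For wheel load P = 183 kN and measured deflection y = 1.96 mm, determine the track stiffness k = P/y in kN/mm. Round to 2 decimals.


Track stiffness k = P / y
k = 183 / 1.96
k = 93.37 kN/mm

93.37


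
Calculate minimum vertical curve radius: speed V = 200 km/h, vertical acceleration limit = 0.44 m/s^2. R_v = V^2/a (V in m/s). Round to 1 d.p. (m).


Convert speed: V = 200 / 3.6 = 55.5556 m/s
V^2 = 3086.4198 m^2/s^2
R_v = 3086.4198 / 0.44
R_v = 7014.6 m

7014.6


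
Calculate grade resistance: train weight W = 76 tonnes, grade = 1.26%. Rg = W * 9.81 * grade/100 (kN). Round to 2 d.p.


Rg = W * 9.81 * grade / 100
Rg = 76 * 9.81 * 1.26 / 100
Rg = 745.56 * 0.0126
Rg = 9.39 kN

9.39


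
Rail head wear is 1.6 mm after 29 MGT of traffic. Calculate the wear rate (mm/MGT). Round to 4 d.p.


Wear rate = total wear / cumulative tonnage
Rate = 1.6 / 29
Rate = 0.0552 mm/MGT

0.0552


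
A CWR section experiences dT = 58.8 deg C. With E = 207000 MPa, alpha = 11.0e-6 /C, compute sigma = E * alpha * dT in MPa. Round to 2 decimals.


sigma = E * alpha * dT
sigma = 207000 * 11.0e-6 * 58.8
sigma = 2.277 * 58.8
sigma = 133.89 MPa

133.89


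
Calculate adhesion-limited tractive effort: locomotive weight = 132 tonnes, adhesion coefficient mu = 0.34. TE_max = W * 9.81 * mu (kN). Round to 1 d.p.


TE_max = W * g * mu
TE_max = 132 * 9.81 * 0.34
TE_max = 1294.92 * 0.34
TE_max = 440.3 kN

440.3


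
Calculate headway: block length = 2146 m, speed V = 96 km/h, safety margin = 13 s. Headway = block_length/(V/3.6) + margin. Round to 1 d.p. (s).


V = 96 / 3.6 = 26.6667 m/s
Block traversal time = 2146 / 26.6667 = 80.475 s
Headway = 80.475 + 13
Headway = 93.5 s

93.5


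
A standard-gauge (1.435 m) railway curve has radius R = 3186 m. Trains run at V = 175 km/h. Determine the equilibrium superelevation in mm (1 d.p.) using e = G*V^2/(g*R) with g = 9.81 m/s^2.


Convert speed: V = 175 / 3.6 = 48.6111 m/s
Apply formula: e = 1.435 * 48.6111^2 / (9.81 * 3186)
e = 1.435 * 2363.0401 / 31254.66
e = 0.108495 m = 108.5 mm

108.5


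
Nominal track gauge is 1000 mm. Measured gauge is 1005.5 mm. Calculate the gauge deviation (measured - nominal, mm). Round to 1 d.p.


Deviation = measured - nominal
Deviation = 1005.5 - 1000
Deviation = 5.5 mm

5.5


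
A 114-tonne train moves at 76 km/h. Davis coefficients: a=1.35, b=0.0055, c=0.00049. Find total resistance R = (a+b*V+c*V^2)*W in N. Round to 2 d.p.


b*V = 0.0055 * 76 = 0.418
c*V^2 = 0.00049 * 5776 = 2.83024
R_per_t = 1.35 + 0.418 + 2.83024 = 4.59824 N/t
R_total = 4.59824 * 114 = 524.20 N

524.20


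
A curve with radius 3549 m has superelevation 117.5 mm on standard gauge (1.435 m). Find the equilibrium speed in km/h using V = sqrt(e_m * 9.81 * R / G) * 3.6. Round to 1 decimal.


Convert cant: e = 117.5 mm = 0.1175 m
V_ms = sqrt(0.1175 * 9.81 * 3549 / 1.435)
V_ms = sqrt(2850.762073) = 53.3925 m/s
V = 53.3925 * 3.6 = 192.2 km/h

192.2


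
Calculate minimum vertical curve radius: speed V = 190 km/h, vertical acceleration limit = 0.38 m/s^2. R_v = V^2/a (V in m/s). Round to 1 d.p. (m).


Convert speed: V = 190 / 3.6 = 52.7778 m/s
V^2 = 2785.4938 m^2/s^2
R_v = 2785.4938 / 0.38
R_v = 7330.2 m

7330.2


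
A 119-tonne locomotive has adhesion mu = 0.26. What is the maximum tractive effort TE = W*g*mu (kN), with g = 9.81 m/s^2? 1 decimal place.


TE_max = W * g * mu
TE_max = 119 * 9.81 * 0.26
TE_max = 1167.39 * 0.26
TE_max = 303.5 kN

303.5


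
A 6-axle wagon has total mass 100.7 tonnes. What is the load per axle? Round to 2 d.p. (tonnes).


Load per axle = total weight / number of axles
Load = 100.7 / 6
Load = 16.78 tonnes

16.78


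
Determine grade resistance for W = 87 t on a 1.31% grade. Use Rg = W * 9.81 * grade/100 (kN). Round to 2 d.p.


Rg = W * 9.81 * grade / 100
Rg = 87 * 9.81 * 1.31 / 100
Rg = 853.47 * 0.0131
Rg = 11.18 kN

11.18


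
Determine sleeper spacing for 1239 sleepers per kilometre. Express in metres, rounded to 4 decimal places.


Spacing = 1000 m / number of sleepers
Spacing = 1000 / 1239
Spacing = 0.8071 m

0.8071


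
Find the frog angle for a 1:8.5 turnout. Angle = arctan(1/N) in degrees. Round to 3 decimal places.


1/N = 1/8.5 = 0.117647
angle = arctan(0.117647) = 0.117109 rad
angle = 0.117109 * 180/pi = 6.710 degrees

6.710


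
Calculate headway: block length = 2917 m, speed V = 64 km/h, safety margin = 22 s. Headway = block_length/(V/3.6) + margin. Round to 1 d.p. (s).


V = 64 / 3.6 = 17.7778 m/s
Block traversal time = 2917 / 17.7778 = 164.0812 s
Headway = 164.0812 + 22
Headway = 186.1 s

186.1


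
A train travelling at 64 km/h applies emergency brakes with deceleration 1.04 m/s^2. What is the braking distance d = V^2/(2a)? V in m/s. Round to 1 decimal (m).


Convert speed: V = 64 / 3.6 = 17.7778 m/s
V^2 = 316.0494
d = 316.0494 / (2 * 1.04)
d = 316.0494 / 2.08
d = 151.9 m

151.9


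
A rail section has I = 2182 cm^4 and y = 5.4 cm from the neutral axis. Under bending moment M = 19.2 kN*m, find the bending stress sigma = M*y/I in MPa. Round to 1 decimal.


Convert units:
M = 19.2 kN*m = 19200000 N*mm
y = 5.4 cm = 54 mm
I = 2182 cm^4 = 21820000 mm^4
sigma = 19200000 * 54 / 21820000
sigma = 47.5 MPa

47.5


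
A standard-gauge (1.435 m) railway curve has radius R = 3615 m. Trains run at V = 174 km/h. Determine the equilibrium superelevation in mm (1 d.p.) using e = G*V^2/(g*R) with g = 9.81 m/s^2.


Convert speed: V = 174 / 3.6 = 48.3333 m/s
Apply formula: e = 1.435 * 48.3333^2 / (9.81 * 3615)
e = 1.435 * 2336.1111 / 35463.15
e = 0.09453 m = 94.5 mm

94.5


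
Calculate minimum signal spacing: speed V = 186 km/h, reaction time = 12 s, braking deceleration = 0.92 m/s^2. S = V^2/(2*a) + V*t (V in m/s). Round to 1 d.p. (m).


V = 186 / 3.6 = 51.6667 m/s
Braking distance = 51.6667^2 / (2*0.92) = 1450.785 m
Sighting distance = 51.6667 * 12 = 620.0 m
S = 1450.785 + 620.0 = 2070.8 m

2070.8


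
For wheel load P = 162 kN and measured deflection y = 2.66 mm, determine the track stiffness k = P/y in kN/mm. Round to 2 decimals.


Track stiffness k = P / y
k = 162 / 2.66
k = 60.90 kN/mm

60.90


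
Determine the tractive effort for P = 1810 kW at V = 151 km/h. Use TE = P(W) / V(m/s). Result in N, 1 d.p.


Convert: P = 1810 kW = 1810000 W
V = 151 / 3.6 = 41.9444 m/s
TE = 1810000 / 41.9444
TE = 43152.3 N

43152.3


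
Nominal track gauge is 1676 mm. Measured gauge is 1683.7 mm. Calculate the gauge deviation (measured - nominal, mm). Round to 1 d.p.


Deviation = measured - nominal
Deviation = 1683.7 - 1676
Deviation = 7.7 mm

7.7


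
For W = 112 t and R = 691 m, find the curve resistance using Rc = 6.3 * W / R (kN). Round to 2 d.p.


Rc = 6.3 * W / R
Rc = 6.3 * 112 / 691
Rc = 705.6 / 691
Rc = 1.02 kN

1.02


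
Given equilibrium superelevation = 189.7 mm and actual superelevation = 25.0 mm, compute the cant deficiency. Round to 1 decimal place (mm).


Cant deficiency = equilibrium cant - actual cant
CD = 189.7 - 25.0
CD = 164.7 mm

164.7


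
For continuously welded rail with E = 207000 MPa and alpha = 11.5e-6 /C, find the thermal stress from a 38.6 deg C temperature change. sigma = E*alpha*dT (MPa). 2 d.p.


sigma = E * alpha * dT
sigma = 207000 * 11.5e-6 * 38.6
sigma = 2.3805 * 38.6
sigma = 91.89 MPa

91.89


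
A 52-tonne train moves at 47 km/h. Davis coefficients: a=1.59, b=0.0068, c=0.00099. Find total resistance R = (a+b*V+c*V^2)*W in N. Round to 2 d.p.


b*V = 0.0068 * 47 = 0.3196
c*V^2 = 0.00099 * 2209 = 2.18691
R_per_t = 1.59 + 0.3196 + 2.18691 = 4.09651 N/t
R_total = 4.09651 * 52 = 213.02 N

213.02


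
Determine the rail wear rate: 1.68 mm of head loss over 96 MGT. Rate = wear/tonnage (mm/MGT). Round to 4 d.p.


Wear rate = total wear / cumulative tonnage
Rate = 1.68 / 96
Rate = 0.0175 mm/MGT

0.0175


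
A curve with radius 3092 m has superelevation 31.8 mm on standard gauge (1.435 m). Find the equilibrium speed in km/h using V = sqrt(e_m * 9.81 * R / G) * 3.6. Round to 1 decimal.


Convert cant: e = 31.8 mm = 0.0318 m
V_ms = sqrt(0.0318 * 9.81 * 3092 / 1.435)
V_ms = sqrt(672.177098) = 25.9264 m/s
V = 25.9264 * 3.6 = 93.3 km/h

93.3


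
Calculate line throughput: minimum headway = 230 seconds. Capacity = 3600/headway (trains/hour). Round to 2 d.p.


Capacity = 3600 / headway
Capacity = 3600 / 230
Capacity = 15.65 trains/hour

15.65


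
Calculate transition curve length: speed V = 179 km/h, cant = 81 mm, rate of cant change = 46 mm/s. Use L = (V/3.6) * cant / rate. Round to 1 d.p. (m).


Convert speed: V = 179 / 3.6 = 49.7222 m/s
L = 49.7222 * 81 / 46
L = 4027.5 / 46
L = 87.6 m

87.6


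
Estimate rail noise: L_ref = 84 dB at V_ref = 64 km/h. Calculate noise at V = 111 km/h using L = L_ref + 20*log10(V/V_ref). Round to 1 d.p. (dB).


V/V_ref = 111 / 64 = 1.734375
log10(1.734375) = 0.239143
20 * 0.239143 = 4.7829
L = 84 + 4.7829 = 88.8 dB

88.8


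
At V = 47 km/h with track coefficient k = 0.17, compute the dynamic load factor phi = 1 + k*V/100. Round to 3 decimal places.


phi = 1 + k * V / 100
phi = 1 + 0.17 * 47 / 100
phi = 1 + 0.0799
phi = 1.080

1.080


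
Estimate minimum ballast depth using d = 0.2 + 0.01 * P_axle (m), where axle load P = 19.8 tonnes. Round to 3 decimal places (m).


d = 0.2 + 0.01 * 19.8
d = 0.2 + 0.198
d = 0.398 m

0.398


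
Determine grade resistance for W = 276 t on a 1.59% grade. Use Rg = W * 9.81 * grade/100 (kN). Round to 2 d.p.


Rg = W * 9.81 * grade / 100
Rg = 276 * 9.81 * 1.59 / 100
Rg = 2707.56 * 0.0159
Rg = 43.05 kN

43.05


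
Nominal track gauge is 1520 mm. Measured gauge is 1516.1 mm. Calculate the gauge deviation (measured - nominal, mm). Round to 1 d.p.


Deviation = measured - nominal
Deviation = 1516.1 - 1520
Deviation = -3.9 mm

-3.9


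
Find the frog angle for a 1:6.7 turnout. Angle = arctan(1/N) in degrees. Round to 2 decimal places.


1/N = 1/6.7 = 0.149254
angle = arctan(0.149254) = 0.14816 rad
angle = 0.14816 * 180/pi = 8.49 degrees

8.49


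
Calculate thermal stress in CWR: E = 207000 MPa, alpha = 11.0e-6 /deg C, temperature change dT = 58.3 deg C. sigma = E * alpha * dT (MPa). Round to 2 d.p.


sigma = E * alpha * dT
sigma = 207000 * 11.0e-6 * 58.3
sigma = 2.277 * 58.3
sigma = 132.75 MPa

132.75


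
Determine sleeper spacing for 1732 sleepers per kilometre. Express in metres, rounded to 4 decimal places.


Spacing = 1000 m / number of sleepers
Spacing = 1000 / 1732
Spacing = 0.5774 m

0.5774


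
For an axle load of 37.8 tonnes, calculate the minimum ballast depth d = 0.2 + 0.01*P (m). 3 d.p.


d = 0.2 + 0.01 * 37.8
d = 0.2 + 0.378
d = 0.578 m

0.578


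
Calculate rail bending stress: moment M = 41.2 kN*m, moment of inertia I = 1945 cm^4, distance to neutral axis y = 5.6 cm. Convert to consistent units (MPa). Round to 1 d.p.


Convert units:
M = 41.2 kN*m = 41200000 N*mm
y = 5.6 cm = 56 mm
I = 1945 cm^4 = 19450000 mm^4
sigma = 41200000 * 56 / 19450000
sigma = 118.6 MPa

118.6


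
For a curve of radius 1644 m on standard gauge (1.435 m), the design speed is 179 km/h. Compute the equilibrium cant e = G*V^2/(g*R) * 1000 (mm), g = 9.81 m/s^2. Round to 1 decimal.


Convert speed: V = 179 / 3.6 = 49.7222 m/s
Apply formula: e = 1.435 * 49.7222^2 / (9.81 * 1644)
e = 1.435 * 2472.2994 / 16127.64
e = 0.219979 m = 220.0 mm

220.0


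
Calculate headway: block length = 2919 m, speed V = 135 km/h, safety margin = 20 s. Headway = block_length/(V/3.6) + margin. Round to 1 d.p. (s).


V = 135 / 3.6 = 37.5 m/s
Block traversal time = 2919 / 37.5 = 77.84 s
Headway = 77.84 + 20
Headway = 97.8 s

97.8


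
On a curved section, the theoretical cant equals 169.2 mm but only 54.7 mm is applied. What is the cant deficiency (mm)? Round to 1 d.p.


Cant deficiency = equilibrium cant - actual cant
CD = 169.2 - 54.7
CD = 114.5 mm

114.5


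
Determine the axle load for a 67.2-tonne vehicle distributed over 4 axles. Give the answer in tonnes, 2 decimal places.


Load per axle = total weight / number of axles
Load = 67.2 / 4
Load = 16.80 tonnes

16.80


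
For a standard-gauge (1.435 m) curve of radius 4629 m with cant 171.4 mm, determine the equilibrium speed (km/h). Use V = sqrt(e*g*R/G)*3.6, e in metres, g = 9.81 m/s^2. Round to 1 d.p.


Convert cant: e = 171.4 mm = 0.1714 m
V_ms = sqrt(0.1714 * 9.81 * 4629 / 1.435)
V_ms = sqrt(5423.942847) = 73.6474 m/s
V = 73.6474 * 3.6 = 265.1 km/h

265.1


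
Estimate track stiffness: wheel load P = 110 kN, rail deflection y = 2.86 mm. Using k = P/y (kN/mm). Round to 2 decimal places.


Track stiffness k = P / y
k = 110 / 2.86
k = 38.46 kN/mm

38.46


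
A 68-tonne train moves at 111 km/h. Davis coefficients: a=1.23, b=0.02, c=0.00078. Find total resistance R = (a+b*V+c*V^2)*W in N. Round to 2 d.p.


b*V = 0.02 * 111 = 2.22
c*V^2 = 0.00078 * 12321 = 9.61038
R_per_t = 1.23 + 2.22 + 9.61038 = 13.06038 N/t
R_total = 13.06038 * 68 = 888.11 N

888.11


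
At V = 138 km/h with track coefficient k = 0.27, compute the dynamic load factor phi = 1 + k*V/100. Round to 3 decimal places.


phi = 1 + k * V / 100
phi = 1 + 0.27 * 138 / 100
phi = 1 + 0.3726
phi = 1.373

1.373


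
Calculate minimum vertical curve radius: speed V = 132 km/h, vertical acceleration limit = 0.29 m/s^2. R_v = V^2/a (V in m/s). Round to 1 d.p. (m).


Convert speed: V = 132 / 3.6 = 36.6667 m/s
V^2 = 1344.4444 m^2/s^2
R_v = 1344.4444 / 0.29
R_v = 4636.0 m

4636.0


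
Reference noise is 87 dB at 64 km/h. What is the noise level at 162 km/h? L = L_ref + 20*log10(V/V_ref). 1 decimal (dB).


V/V_ref = 162 / 64 = 2.53125
log10(2.53125) = 0.403335
20 * 0.403335 = 8.0667
L = 87 + 8.0667 = 95.1 dB

95.1


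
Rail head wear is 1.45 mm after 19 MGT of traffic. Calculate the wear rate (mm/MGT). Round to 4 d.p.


Wear rate = total wear / cumulative tonnage
Rate = 1.45 / 19
Rate = 0.0763 mm/MGT

0.0763


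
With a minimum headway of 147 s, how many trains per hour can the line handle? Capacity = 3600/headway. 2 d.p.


Capacity = 3600 / headway
Capacity = 3600 / 147
Capacity = 24.49 trains/hour

24.49


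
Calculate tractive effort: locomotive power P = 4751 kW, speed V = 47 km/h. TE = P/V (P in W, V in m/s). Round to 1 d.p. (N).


Convert: P = 4751 kW = 4751000 W
V = 47 / 3.6 = 13.0556 m/s
TE = 4751000 / 13.0556
TE = 363906.4 N

363906.4


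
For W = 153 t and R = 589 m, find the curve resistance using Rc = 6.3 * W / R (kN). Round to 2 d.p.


Rc = 6.3 * W / R
Rc = 6.3 * 153 / 589
Rc = 963.9 / 589
Rc = 1.64 kN

1.64


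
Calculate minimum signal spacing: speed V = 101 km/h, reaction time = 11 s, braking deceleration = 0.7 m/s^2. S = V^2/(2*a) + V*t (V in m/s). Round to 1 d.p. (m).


V = 101 / 3.6 = 28.0556 m/s
Braking distance = 28.0556^2 / (2*0.7) = 562.2244 m
Sighting distance = 28.0556 * 11 = 308.6111 m
S = 562.2244 + 308.6111 = 870.8 m

870.8


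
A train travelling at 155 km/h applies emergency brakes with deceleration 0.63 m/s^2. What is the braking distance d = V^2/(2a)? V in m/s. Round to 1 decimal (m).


Convert speed: V = 155 / 3.6 = 43.0556 m/s
V^2 = 1853.7809
d = 1853.7809 / (2 * 0.63)
d = 1853.7809 / 1.26
d = 1471.3 m

1471.3


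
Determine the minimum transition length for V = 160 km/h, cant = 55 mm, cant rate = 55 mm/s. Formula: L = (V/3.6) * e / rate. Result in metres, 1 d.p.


Convert speed: V = 160 / 3.6 = 44.4444 m/s
L = 44.4444 * 55 / 55
L = 2444.4444 / 55
L = 44.4 m

44.4


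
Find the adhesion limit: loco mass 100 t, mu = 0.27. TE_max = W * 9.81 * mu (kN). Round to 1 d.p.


TE_max = W * g * mu
TE_max = 100 * 9.81 * 0.27
TE_max = 981.0 * 0.27
TE_max = 264.9 kN

264.9
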